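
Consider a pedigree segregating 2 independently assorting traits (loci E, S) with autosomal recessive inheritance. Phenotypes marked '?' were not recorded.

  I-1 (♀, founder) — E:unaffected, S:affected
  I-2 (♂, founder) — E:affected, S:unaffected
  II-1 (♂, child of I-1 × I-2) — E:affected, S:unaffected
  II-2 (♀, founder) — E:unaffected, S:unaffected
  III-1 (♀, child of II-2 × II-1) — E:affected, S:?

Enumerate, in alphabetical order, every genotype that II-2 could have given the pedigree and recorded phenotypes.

E/I-1 un ·: Ee
E/I-2 aff ·: ee
E/II-1 aff I-1×I-2: ee
E/II-2 un ·: Ee
E/III-1 aff II-2×II-1: ee
⇒ E over [I-1,I-2,II-1,II-2,III-1]: 1 consistent
S/I-1 aff ·: ss
S/I-2 un ·: SS|Ss
S/II-1 un I-1×I-2: Ss
S/II-2 un ·: SS|Ss
S/III-1 ? II-2×II-1: SS|Ss|ss
⇒ S over [I-1,I-2,II-1,II-2,III-1]: 10 consistent

II-2 ∈ {Ee SS, Ee Ss}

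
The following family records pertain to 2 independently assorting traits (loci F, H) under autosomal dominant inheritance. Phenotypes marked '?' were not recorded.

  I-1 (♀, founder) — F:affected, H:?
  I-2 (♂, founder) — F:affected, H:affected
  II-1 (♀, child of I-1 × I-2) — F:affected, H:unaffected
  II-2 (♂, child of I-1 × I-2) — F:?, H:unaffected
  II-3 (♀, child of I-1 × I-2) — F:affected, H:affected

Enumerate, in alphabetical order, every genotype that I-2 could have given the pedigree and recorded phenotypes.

F/I-1 aff ·: Ff|FF
F/I-2 aff ·: Ff|FF
F/II-1 aff I-1×I-2: Ff|FF
F/II-2 ? I-1×I-2: ff|Ff|FF
F/II-3 aff I-1×I-2: Ff|FF
⇒ F over [I-1,I-2,II-1,II-2,II-3]: 29 consistent
H/I-1 ? ·: hh|Hh
H/I-2 aff ·: Hh
H/II-1 un I-1×I-2: hh
H/II-2 un I-1×I-2: hh
H/II-3 aff I-1×I-2: Hh|HH
⇒ H over [I-1,I-2,II-1,II-2,II-3]: 3 consistent

I-2 ∈ {FF Hh, Ff Hh}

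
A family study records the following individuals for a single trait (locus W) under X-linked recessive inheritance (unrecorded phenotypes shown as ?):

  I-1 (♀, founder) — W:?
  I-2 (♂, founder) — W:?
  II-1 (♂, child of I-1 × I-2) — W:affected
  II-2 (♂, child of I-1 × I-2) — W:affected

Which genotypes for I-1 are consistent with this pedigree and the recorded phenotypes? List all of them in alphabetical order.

I-1 ∈ {X^WX^w, X^wX^w}

W/I-1 ? ·: X^WX^w|X^wX^w
W/I-2 ? ·: X^WY|X^wY
W/II-1 aff I-1×I-2: X^wY
W/II-2 aff I-1×I-2: X^wY
⇒ W over [I-1,I-2,II-1,II-2]: 4 consistent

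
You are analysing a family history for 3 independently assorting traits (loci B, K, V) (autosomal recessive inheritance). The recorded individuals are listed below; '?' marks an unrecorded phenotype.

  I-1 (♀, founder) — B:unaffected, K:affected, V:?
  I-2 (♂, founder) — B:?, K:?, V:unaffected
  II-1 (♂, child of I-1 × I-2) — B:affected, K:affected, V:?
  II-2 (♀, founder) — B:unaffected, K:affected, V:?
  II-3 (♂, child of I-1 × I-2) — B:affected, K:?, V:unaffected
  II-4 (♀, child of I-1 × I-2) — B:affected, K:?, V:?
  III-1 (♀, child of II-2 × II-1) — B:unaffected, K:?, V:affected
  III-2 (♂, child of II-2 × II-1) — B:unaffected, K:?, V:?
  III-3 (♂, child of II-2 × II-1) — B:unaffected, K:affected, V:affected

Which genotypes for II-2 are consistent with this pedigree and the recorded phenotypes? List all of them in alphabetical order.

B/I-1 un ·: Bb
B/I-2 ? ·: Bb|bb
B/II-1 aff I-1×I-2: bb
B/II-2 un ·: BB|Bb
B/II-3 aff I-1×I-2: bb
B/II-4 aff I-1×I-2: bb
B/III-1 un II-2×II-1: Bb
B/III-2 un II-2×II-1: Bb
B/III-3 un II-2×II-1: Bb
⇒ B over [I-1,I-2,II-1,II-2,II-3,II-4,III-1,III-2,III-3]: 4 consistent
K/I-1 aff ·: kk
K/I-2 ? ·: Kk|kk
K/II-1 aff I-1×I-2: kk
K/II-2 aff ·: kk
K/II-3 ? I-1×I-2: Kk|kk
K/II-4 ? I-1×I-2: Kk|kk
K/III-1 ? II-2×II-1: kk
K/III-2 ? II-2×II-1: kk
K/III-3 aff II-2×II-1: kk
⇒ K over [I-1,I-2,II-1,II-2,II-3,II-4,III-1,III-2,III-3]: 5 consistent
V/I-1 ? ·: VV|Vv|vv
V/I-2 un ·: VV|Vv
V/II-1 ? I-1×I-2: Vv|vv
V/II-2 ? ·: Vv|vv
V/II-3 un I-1×I-2: VV|Vv
V/II-4 ? I-1×I-2: VV|Vv|vv
V/III-1 aff II-2×II-1: vv
V/III-2 ? II-2×II-1: VV|Vv|vv
V/III-3 aff II-2×II-1: vv
⇒ V over [I-1,I-2,II-1,II-2,II-3,II-4,III-1,III-2,III-3]: 109 consistent

II-2 ∈ {BB kk Vv, BB kk vv, Bb kk Vv, Bb kk vv}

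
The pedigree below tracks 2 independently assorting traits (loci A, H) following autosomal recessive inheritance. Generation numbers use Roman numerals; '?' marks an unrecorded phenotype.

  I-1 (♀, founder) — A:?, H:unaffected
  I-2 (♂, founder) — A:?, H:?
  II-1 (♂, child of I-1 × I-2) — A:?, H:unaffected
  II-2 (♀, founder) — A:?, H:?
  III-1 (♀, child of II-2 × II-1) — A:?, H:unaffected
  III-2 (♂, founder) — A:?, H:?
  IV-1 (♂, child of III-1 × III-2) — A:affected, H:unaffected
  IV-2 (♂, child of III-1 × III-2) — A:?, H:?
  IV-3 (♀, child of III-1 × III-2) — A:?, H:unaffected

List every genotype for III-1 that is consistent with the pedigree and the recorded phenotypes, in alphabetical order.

A/I-1 ? ·: AA|Aa|aa
A/I-2 ? ·: AA|Aa|aa
A/II-1 ? I-1×I-2: AA|Aa|aa
A/II-2 ? ·: AA|Aa|aa
A/III-1 ? II-2×II-1: Aa|aa
A/III-2 ? ·: Aa|aa
A/IV-1 aff III-1×III-2: aa
A/IV-2 ? III-1×III-2: AA|Aa|aa
A/IV-3 ? III-1×III-2: AA|Aa|aa
⇒ A over [I-1,I-2,II-1,II-2,III-1,III-2,IV-1,IV-2,IV-3]: 591 consistent
H/I-1 un ·: HH|Hh
H/I-2 ? ·: HH|Hh|hh
H/II-1 un I-1×I-2: HH|Hh
H/II-2 ? ·: HH|Hh|hh
H/III-1 un II-2×II-1: HH|Hh
H/III-2 ? ·: HH|Hh|hh
H/IV-1 un III-1×III-2: HH|Hh
H/IV-2 ? III-1×III-2: HH|Hh|hh
H/IV-3 un III-1×III-2: HH|Hh
⇒ H over [I-1,I-2,II-1,II-2,III-1,III-2,IV-1,IV-2,IV-3]: 686 consistent

III-1 ∈ {Aa HH, Aa Hh, aa HH, aa Hh}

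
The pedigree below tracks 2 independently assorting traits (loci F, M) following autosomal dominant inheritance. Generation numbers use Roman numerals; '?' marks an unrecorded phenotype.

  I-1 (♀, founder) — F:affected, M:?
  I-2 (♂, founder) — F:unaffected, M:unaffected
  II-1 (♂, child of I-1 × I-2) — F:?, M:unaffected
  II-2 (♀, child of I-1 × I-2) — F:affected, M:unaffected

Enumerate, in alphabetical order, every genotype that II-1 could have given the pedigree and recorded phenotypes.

II-1 ∈ {Ff mm, ff mm}

F/I-1 aff ·: Ff|FF
F/I-2 un ·: ff
F/II-1 ? I-1×I-2: ff|Ff
F/II-2 aff I-1×I-2: Ff
⇒ F over [I-1,I-2,II-1,II-2]: 3 consistent
M/I-1 ? ·: mm|Mm
M/I-2 un ·: mm
M/II-1 un I-1×I-2: mm
M/II-2 un I-1×I-2: mm
⇒ M over [I-1,I-2,II-1,II-2]: 2 consistent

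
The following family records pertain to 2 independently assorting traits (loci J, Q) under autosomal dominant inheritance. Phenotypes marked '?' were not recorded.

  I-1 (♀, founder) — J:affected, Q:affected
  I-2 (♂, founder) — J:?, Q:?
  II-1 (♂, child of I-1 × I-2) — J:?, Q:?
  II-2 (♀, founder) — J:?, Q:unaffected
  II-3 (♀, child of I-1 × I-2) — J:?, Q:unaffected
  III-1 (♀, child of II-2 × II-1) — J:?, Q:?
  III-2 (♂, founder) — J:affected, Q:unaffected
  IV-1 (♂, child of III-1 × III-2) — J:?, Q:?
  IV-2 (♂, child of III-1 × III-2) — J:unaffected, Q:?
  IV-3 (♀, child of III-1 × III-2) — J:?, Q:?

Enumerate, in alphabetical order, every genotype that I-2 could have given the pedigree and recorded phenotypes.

J/I-1 aff ·: Jj|JJ
J/I-2 ? ·: jj|Jj|JJ
J/II-1 ? I-1×I-2: jj|Jj|JJ
J/II-2 ? ·: jj|Jj|JJ
J/II-3 ? I-1×I-2: jj|Jj|JJ
J/III-1 ? II-2×II-1: jj|Jj
J/III-2 aff ·: Jj
J/IV-1 ? III-1×III-2: jj|Jj|JJ
J/IV-2 un III-1×III-2: jj
J/IV-3 ? III-1×III-2: jj|Jj|JJ
⇒ J over [I-1,I-2,II-1,II-2,II-3,III-1,III-2,IV-1,IV-2,IV-3]: 624 consistent
Q/I-1 aff ·: Qq
Q/I-2 ? ·: qq|Qq
Q/II-1 ? I-1×I-2: qq|Qq|QQ
Q/II-2 un ·: qq
Q/II-3 un I-1×I-2: qq
Q/III-1 ? II-2×II-1: qq|Qq
Q/III-2 un ·: qq
Q/IV-1 ? III-1×III-2: qq|Qq
Q/IV-2 ? III-1×III-2: qq|Qq
Q/IV-3 ? III-1×III-2: qq|Qq
⇒ Q over [I-1,I-2,II-1,II-2,II-3,III-1,III-2,IV-1,IV-2,IV-3]: 28 consistent

I-2 ∈ {JJ Qq, JJ qq, Jj Qq, Jj qq, jj Qq, jj qq}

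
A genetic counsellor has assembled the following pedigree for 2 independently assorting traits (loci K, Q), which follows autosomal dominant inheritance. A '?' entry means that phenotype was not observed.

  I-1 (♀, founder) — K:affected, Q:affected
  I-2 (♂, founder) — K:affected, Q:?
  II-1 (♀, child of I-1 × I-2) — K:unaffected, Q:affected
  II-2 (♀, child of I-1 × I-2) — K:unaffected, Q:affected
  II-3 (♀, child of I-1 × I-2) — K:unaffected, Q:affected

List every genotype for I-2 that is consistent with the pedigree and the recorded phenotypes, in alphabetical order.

I-2 ∈ {Kk QQ, Kk Qq, Kk qq}

K/I-1 aff ·: Kk
K/I-2 aff ·: Kk
K/II-1 un I-1×I-2: kk
K/II-2 un I-1×I-2: kk
K/II-3 un I-1×I-2: kk
⇒ K over [I-1,I-2,II-1,II-2,II-3]: 1 consistent
Q/I-1 aff ·: Qq|QQ
Q/I-2 ? ·: qq|Qq|QQ
Q/II-1 aff I-1×I-2: Qq|QQ
Q/II-2 aff I-1×I-2: Qq|QQ
Q/II-3 aff I-1×I-2: Qq|QQ
⇒ Q over [I-1,I-2,II-1,II-2,II-3]: 27 consistent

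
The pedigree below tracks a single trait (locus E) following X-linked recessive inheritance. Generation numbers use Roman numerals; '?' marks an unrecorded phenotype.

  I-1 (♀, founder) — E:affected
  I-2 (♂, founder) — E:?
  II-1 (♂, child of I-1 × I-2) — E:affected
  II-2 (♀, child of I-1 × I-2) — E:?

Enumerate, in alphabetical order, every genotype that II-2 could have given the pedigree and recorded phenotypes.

II-2 ∈ {X^EX^e, X^eX^e}

E/I-1 aff ·: X^eX^e
E/I-2 ? ·: X^EY|X^eY
E/II-1 aff I-1×I-2: X^eY
E/II-2 ? I-1×I-2: X^EX^e|X^eX^e
⇒ E over [I-1,I-2,II-1,II-2]: 2 consistent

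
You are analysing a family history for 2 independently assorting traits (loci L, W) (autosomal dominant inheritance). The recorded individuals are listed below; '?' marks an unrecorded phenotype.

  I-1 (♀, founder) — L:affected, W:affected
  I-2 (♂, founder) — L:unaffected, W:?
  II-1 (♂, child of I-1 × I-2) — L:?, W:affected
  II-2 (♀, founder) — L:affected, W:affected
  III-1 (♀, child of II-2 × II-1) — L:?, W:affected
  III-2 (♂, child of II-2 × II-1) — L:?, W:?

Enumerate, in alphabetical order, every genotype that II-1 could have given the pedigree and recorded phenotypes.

II-1 ∈ {Ll WW, Ll Ww, ll WW, ll Ww}

L/I-1 aff ·: Ll|LL
L/I-2 un ·: ll
L/II-1 ? I-1×I-2: ll|Ll
L/II-2 aff ·: Ll|LL
L/III-1 ? II-2×II-1: ll|Ll|LL
L/III-2 ? II-2×II-1: ll|Ll|LL
⇒ L over [I-1,I-2,II-1,II-2,III-1,III-2]: 31 consistent
W/I-1 aff ·: Ww|WW
W/I-2 ? ·: ww|Ww|WW
W/II-1 aff I-1×I-2: Ww|WW
W/II-2 aff ·: Ww|WW
W/III-1 aff II-2×II-1: Ww|WW
W/III-2 ? II-2×II-1: ww|Ww|WW
⇒ W over [I-1,I-2,II-1,II-2,III-1,III-2]: 70 consistent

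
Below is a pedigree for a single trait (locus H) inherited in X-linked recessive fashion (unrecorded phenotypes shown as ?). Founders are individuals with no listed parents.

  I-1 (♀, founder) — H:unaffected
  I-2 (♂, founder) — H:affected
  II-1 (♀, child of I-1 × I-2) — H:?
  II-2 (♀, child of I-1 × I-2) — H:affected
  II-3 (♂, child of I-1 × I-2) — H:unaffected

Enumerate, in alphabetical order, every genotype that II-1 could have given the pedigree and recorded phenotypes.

H/I-1 un ·: X^HX^h
H/I-2 aff ·: X^hY
H/II-1 ? I-1×I-2: X^HX^h|X^hX^h
H/II-2 aff I-1×I-2: X^hX^h
H/II-3 un I-1×I-2: X^HY
⇒ H over [I-1,I-2,II-1,II-2,II-3]: 2 consistent

II-1 ∈ {X^HX^h, X^hX^h}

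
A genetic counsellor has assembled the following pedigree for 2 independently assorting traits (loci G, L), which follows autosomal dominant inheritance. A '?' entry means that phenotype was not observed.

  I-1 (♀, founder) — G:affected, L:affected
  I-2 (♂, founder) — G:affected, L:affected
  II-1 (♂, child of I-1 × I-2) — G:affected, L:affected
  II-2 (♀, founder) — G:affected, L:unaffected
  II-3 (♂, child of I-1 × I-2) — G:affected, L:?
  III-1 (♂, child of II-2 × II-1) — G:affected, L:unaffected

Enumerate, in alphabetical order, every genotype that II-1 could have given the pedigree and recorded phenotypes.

II-1 ∈ {GG Ll, Gg Ll}

G/I-1 aff ·: Gg|GG
G/I-2 aff ·: Gg|GG
G/II-1 aff I-1×I-2: Gg|GG
G/II-2 aff ·: Gg|GG
G/II-3 aff I-1×I-2: Gg|GG
G/III-1 aff II-2×II-1: Gg|GG
⇒ G over [I-1,I-2,II-1,II-2,II-3,III-1]: 45 consistent
L/I-1 aff ·: Ll|LL
L/I-2 aff ·: Ll|LL
L/II-1 aff I-1×I-2: Ll
L/II-2 un ·: ll
L/II-3 ? I-1×I-2: ll|Ll|LL
L/III-1 un II-2×II-1: ll
⇒ L over [I-1,I-2,II-1,II-2,II-3,III-1]: 7 consistent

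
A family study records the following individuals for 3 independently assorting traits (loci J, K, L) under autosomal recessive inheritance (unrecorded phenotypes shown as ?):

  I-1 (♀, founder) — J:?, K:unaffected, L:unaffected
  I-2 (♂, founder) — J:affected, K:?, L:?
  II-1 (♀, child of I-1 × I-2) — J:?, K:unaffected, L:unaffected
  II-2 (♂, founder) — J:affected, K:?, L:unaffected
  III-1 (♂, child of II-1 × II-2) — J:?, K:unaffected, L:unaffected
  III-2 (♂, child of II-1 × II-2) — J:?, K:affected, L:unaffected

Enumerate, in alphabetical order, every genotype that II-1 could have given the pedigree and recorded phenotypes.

J/I-1 ? ·: JJ|Jj|jj
J/I-2 aff ·: jj
J/II-1 ? I-1×I-2: Jj|jj
J/II-2 aff ·: jj
J/III-1 ? II-1×II-2: Jj|jj
J/III-2 ? II-1×II-2: Jj|jj
⇒ J over [I-1,I-2,II-1,II-2,III-1,III-2]: 10 consistent
K/I-1 un ·: KK|Kk
K/I-2 ? ·: KK|Kk|kk
K/II-1 un I-1×I-2: Kk
K/II-2 ? ·: Kk|kk
K/III-1 un II-1×II-2: KK|Kk
K/III-2 aff II-1×II-2: kk
⇒ K over [I-1,I-2,II-1,II-2,III-1,III-2]: 15 consistent
L/I-1 un ·: LL|Ll
L/I-2 ? ·: LL|Ll|ll
L/II-1 un I-1×I-2: LL|Ll
L/II-2 un ·: LL|Ll
L/III-1 un II-1×II-2: LL|Ll
L/III-2 un II-1×II-2: LL|Ll
⇒ L over [I-1,I-2,II-1,II-2,III-1,III-2]: 60 consistent

II-1 ∈ {Jj Kk LL, Jj Kk Ll, jj Kk LL, jj Kk Ll}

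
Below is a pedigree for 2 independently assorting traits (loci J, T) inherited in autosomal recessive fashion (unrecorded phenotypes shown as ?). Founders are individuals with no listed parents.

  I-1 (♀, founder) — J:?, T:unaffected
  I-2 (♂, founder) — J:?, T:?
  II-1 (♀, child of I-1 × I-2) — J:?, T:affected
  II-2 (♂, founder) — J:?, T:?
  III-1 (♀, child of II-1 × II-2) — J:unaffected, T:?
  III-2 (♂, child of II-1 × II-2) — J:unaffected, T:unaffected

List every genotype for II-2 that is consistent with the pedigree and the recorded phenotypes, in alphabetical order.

J/I-1 ? ·: JJ|Jj|jj
J/I-2 ? ·: JJ|Jj|jj
J/II-1 ? I-1×I-2: JJ|Jj|jj
J/II-2 ? ·: JJ|Jj|jj
J/III-1 un II-1×II-2: JJ|Jj
J/III-2 un II-1×II-2: JJ|Jj
⇒ J over [I-1,I-2,II-1,II-2,III-1,III-2]: 95 consistent
T/I-1 un ·: Tt
T/I-2 ? ·: Tt|tt
T/II-1 aff I-1×I-2: tt
T/II-2 ? ·: TT|Tt
T/III-1 ? II-1×II-2: Tt|tt
T/III-2 un II-1×II-2: Tt
⇒ T over [I-1,I-2,II-1,II-2,III-1,III-2]: 6 consistent

II-2 ∈ {JJ TT, JJ Tt, Jj TT, Jj Tt, jj TT, jj Tt}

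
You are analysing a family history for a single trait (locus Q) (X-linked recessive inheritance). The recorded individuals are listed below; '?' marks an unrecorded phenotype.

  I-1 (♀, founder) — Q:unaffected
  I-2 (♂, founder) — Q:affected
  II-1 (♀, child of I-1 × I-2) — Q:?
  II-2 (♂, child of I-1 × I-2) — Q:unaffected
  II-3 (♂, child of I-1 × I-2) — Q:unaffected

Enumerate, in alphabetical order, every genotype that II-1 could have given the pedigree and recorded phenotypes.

Q/I-1 un ·: X^QX^Q|X^QX^q
Q/I-2 aff ·: X^qY
Q/II-1 ? I-1×I-2: X^QX^q|X^qX^q
Q/II-2 un I-1×I-2: X^QY
Q/II-3 un I-1×I-2: X^QY
⇒ Q over [I-1,I-2,II-1,II-2,II-3]: 3 consistent

II-1 ∈ {X^QX^q, X^qX^q}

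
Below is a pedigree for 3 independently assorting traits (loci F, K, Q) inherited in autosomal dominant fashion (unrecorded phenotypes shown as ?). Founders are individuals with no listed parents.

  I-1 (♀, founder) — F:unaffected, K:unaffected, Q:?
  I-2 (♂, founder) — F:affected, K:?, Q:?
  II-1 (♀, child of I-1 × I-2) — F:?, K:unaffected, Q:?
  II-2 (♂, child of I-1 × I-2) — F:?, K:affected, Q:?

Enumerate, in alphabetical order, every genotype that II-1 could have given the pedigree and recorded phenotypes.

II-1 ∈ {Ff kk QQ, Ff kk Qq, Ff kk qq, ff kk QQ, ff kk Qq, ff kk qq}

F/I-1 un ·: ff
F/I-2 aff ·: Ff|FF
F/II-1 ? I-1×I-2: ff|Ff
F/II-2 ? I-1×I-2: ff|Ff
⇒ F over [I-1,I-2,II-1,II-2]: 5 consistent
K/I-1 un ·: kk
K/I-2 ? ·: Kk
K/II-1 un I-1×I-2: kk
K/II-2 aff I-1×I-2: Kk
⇒ K over [I-1,I-2,II-1,II-2]: 1 consistent
Q/I-1 ? ·: qq|Qq|QQ
Q/I-2 ? ·: qq|Qq|QQ
Q/II-1 ? I-1×I-2: qq|Qq|QQ
Q/II-2 ? I-1×I-2: qq|Qq|QQ
⇒ Q over [I-1,I-2,II-1,II-2]: 29 consistent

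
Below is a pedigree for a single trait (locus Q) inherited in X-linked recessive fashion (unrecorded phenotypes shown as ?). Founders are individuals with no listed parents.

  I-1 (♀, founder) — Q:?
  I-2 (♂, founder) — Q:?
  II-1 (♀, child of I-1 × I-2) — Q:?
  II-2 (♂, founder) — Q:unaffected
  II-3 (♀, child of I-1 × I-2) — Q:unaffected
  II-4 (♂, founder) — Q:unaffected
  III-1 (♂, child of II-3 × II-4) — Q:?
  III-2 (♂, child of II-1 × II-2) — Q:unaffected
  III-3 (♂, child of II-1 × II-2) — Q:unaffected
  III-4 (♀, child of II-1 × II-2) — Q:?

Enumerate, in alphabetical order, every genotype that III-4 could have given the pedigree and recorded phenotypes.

Q/I-1 ? ·: X^QX^Q|X^QX^q|X^qX^q
Q/I-2 ? ·: X^QY|X^qY
Q/II-1 ? I-1×I-2: X^QX^Q|X^QX^q
Q/II-2 un ·: X^QY
Q/II-3 un I-1×I-2: X^QX^Q|X^QX^q
Q/II-4 un ·: X^QY
Q/III-1 ? II-3×II-4: X^QY|X^qY
Q/III-2 un II-1×II-2: X^QY
Q/III-3 un II-1×II-2: X^QY
Q/III-4 ? II-1×II-2: X^QX^Q|X^QX^q
⇒ Q over [I-1,I-2,II-1,II-2,II-3,II-4,III-1,III-2,III-3,III-4]: 22 consistent

III-4 ∈ {X^QX^Q, X^QX^q}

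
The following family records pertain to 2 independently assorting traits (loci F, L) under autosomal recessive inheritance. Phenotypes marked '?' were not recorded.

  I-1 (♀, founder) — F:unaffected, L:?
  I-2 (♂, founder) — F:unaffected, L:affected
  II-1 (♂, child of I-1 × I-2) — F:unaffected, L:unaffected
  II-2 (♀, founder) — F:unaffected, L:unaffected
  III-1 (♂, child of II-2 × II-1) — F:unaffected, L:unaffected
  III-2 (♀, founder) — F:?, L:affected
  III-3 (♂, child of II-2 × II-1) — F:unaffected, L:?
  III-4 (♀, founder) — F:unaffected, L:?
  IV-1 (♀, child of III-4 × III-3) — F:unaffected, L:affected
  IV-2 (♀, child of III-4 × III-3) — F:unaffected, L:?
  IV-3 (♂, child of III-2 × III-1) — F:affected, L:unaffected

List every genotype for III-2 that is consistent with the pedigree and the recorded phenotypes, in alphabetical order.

III-2 ∈ {Ff ll, ff ll}

F/I-1 un ·: FF|Ff
F/I-2 un ·: FF|Ff
F/II-1 un I-1×I-2: FF|Ff
F/II-2 un ·: FF|Ff
F/III-1 un II-2×II-1: Ff
F/III-2 ? ·: Ff|ff
F/III-3 un II-2×II-1: FF|Ff
F/III-4 un ·: FF|Ff
F/IV-1 un III-4×III-3: FF|Ff
F/IV-2 un III-4×III-3: FF|Ff
F/IV-3 aff III-2×III-1: ff
⇒ F over [I-1,I-2,II-1,II-2,III-1,III-2,III-3,III-4,IV-1,IV-2,IV-3]: 260 consistent
L/I-1 ? ·: LL|Ll
L/I-2 aff ·: ll
L/II-1 un I-1×I-2: Ll
L/II-2 un ·: LL|Ll
L/III-1 un II-2×II-1: LL|Ll
L/III-2 aff ·: ll
L/III-3 ? II-2×II-1: Ll|ll
L/III-4 ? ·: Ll|ll
L/IV-1 aff III-4×III-3: ll
L/IV-2 ? III-4×III-3: LL|Ll|ll
L/IV-3 un III-2×III-1: Ll
⇒ L over [I-1,I-2,II-1,II-2,III-1,III-2,III-3,III-4,IV-1,IV-2,IV-3]: 52 consistent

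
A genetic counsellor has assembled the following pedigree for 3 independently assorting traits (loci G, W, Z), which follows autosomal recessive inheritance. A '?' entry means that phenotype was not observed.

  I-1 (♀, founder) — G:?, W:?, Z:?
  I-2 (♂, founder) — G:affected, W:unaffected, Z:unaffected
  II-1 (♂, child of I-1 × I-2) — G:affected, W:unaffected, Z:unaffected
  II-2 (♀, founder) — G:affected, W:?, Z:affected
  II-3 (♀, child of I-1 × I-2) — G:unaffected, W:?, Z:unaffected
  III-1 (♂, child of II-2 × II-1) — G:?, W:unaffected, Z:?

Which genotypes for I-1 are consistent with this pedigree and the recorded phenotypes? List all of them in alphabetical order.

I-1 ∈ {Gg WW ZZ, Gg WW Zz, Gg WW zz, Gg Ww ZZ, Gg Ww Zz, Gg Ww zz, Gg ww ZZ, Gg ww Zz, Gg ww zz}

G/I-1 ? ·: Gg
G/I-2 aff ·: gg
G/II-1 aff I-1×I-2: gg
G/II-2 aff ·: gg
G/II-3 un I-1×I-2: Gg
G/III-1 ? II-2×II-1: gg
⇒ G over [I-1,I-2,II-1,II-2,II-3,III-1]: 1 consistent
W/I-1 ? ·: WW|Ww|ww
W/I-2 un ·: WW|Ww
W/II-1 un I-1×I-2: WW|Ww
W/II-2 ? ·: WW|Ww|ww
W/II-3 ? I-1×I-2: WW|Ww|ww
W/III-1 un II-2×II-1: WW|Ww
⇒ W over [I-1,I-2,II-1,II-2,II-3,III-1]: 82 consistent
Z/I-1 ? ·: ZZ|Zz|zz
Z/I-2 un ·: ZZ|Zz
Z/II-1 un I-1×I-2: ZZ|Zz
Z/II-2 aff ·: zz
Z/II-3 un I-1×I-2: ZZ|Zz
Z/III-1 ? II-2×II-1: Zz|zz
⇒ Z over [I-1,I-2,II-1,II-2,II-3,III-1]: 23 consistent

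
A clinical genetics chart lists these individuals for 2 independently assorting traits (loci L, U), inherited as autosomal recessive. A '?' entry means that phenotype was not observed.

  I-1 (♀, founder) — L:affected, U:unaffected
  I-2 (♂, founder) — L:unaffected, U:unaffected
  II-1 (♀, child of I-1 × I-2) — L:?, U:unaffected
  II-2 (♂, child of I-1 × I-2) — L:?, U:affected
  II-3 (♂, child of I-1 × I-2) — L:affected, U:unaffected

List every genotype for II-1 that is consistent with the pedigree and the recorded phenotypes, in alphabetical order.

II-1 ∈ {Ll UU, Ll Uu, ll UU, ll Uu}

L/I-1 aff ·: ll
L/I-2 un ·: Ll
L/II-1 ? I-1×I-2: Ll|ll
L/II-2 ? I-1×I-2: Ll|ll
L/II-3 aff I-1×I-2: ll
⇒ L over [I-1,I-2,II-1,II-2,II-3]: 4 consistent
U/I-1 un ·: Uu
U/I-2 un ·: Uu
U/II-1 un I-1×I-2: UU|Uu
U/II-2 aff I-1×I-2: uu
U/II-3 un I-1×I-2: UU|Uu
⇒ U over [I-1,I-2,II-1,II-2,II-3]: 4 consistent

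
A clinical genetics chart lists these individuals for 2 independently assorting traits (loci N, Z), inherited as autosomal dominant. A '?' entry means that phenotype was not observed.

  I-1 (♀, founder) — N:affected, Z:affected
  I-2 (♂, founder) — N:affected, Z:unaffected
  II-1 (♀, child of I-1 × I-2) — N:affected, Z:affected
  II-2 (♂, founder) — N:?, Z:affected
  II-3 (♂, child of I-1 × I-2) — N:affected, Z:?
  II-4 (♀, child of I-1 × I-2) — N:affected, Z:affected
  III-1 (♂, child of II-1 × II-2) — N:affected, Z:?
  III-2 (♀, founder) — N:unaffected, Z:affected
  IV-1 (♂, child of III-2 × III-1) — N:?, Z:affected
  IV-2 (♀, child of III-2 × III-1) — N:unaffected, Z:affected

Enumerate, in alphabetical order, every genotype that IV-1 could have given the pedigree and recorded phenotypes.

N/I-1 aff ·: Nn|NN
N/I-2 aff ·: Nn|NN
N/II-1 aff I-1×I-2: Nn|NN
N/II-2 ? ·: nn|Nn|NN
N/II-3 aff I-1×I-2: Nn|NN
N/II-4 aff I-1×I-2: Nn|NN
N/III-1 aff II-1×II-2: Nn
N/III-2 un ·: nn
N/IV-1 ? III-2×III-1: nn|Nn
N/IV-2 un III-2×III-1: nn
⇒ N over [I-1,I-2,II-1,II-2,II-3,II-4,III-1,III-2,IV-1,IV-2]: 124 consistent
Z/I-1 aff ·: Zz|ZZ
Z/I-2 un ·: zz
Z/II-1 aff I-1×I-2: Zz
Z/II-2 aff ·: Zz|ZZ
Z/II-3 ? I-1×I-2: zz|Zz
Z/II-4 aff I-1×I-2: Zz
Z/III-1 ? II-1×II-2: zz|Zz|ZZ
Z/III-2 aff ·: Zz|ZZ
Z/IV-1 aff III-2×III-1: Zz|ZZ
Z/IV-2 aff III-2×III-1: Zz|ZZ
⇒ Z over [I-1,I-2,II-1,II-2,II-3,II-4,III-1,III-2,IV-1,IV-2]: 84 consistent

IV-1 ∈ {Nn ZZ, Nn Zz, nn ZZ, nn Zz}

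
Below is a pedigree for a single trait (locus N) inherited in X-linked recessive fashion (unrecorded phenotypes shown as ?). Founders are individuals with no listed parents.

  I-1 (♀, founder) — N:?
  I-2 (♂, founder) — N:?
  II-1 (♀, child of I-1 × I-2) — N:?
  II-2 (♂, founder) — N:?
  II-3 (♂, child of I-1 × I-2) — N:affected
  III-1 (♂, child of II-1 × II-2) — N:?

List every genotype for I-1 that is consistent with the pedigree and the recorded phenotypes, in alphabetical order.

N/I-1 ? ·: X^NX^n|X^nX^n
N/I-2 ? ·: X^NY|X^nY
N/II-1 ? I-1×I-2: X^NX^N|X^NX^n|X^nX^n
N/II-2 ? ·: X^NY|X^nY
N/II-3 aff I-1×I-2: X^nY
N/III-1 ? II-1×II-2: X^NY|X^nY
⇒ N over [I-1,I-2,II-1,II-2,II-3,III-1]: 18 consistent

I-1 ∈ {X^NX^n, X^nX^n}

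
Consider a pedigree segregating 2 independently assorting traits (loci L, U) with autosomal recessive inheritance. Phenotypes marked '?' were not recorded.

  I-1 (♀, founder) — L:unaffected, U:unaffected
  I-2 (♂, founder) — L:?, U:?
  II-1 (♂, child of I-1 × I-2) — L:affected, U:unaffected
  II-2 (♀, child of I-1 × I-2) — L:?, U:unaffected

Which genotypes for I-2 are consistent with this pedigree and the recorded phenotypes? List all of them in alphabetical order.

I-2 ∈ {Ll UU, Ll Uu, Ll uu, ll UU, ll Uu, ll uu}

L/I-1 un ·: Ll
L/I-2 ? ·: Ll|ll
L/II-1 aff I-1×I-2: ll
L/II-2 ? I-1×I-2: LL|Ll|ll
⇒ L over [I-1,I-2,II-1,II-2]: 5 consistent
U/I-1 un ·: UU|Uu
U/I-2 ? ·: UU|Uu|uu
U/II-1 un I-1×I-2: UU|Uu
U/II-2 un I-1×I-2: UU|Uu
⇒ U over [I-1,I-2,II-1,II-2]: 15 consistent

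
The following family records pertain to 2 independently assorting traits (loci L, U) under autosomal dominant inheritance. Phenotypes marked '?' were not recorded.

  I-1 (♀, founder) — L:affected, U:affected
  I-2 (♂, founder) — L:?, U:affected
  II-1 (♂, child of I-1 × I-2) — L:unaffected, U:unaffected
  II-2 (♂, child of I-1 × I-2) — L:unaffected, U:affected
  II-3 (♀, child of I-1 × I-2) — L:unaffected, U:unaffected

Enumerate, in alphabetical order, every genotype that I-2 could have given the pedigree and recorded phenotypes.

L/I-1 aff ·: Ll
L/I-2 ? ·: ll|Ll
L/II-1 un I-1×I-2: ll
L/II-2 un I-1×I-2: ll
L/II-3 un I-1×I-2: ll
⇒ L over [I-1,I-2,II-1,II-2,II-3]: 2 consistent
U/I-1 aff ·: Uu
U/I-2 aff ·: Uu
U/II-1 un I-1×I-2: uu
U/II-2 aff I-1×I-2: Uu|UU
U/II-3 un I-1×I-2: uu
⇒ U over [I-1,I-2,II-1,II-2,II-3]: 2 consistent

I-2 ∈ {Ll Uu, ll Uu}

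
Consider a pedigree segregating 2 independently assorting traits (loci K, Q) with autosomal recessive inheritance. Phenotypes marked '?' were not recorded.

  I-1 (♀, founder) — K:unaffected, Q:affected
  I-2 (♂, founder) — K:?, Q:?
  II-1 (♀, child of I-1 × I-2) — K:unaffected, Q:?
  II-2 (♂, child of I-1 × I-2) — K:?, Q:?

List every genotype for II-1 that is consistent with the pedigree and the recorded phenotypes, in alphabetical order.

II-1 ∈ {KK Qq, KK qq, Kk Qq, Kk qq}

K/I-1 un ·: KK|Kk
K/I-2 ? ·: KK|Kk|kk
K/II-1 un I-1×I-2: KK|Kk
K/II-2 ? I-1×I-2: KK|Kk|kk
⇒ K over [I-1,I-2,II-1,II-2]: 18 consistent
Q/I-1 aff ·: qq
Q/I-2 ? ·: QQ|Qq|qq
Q/II-1 ? I-1×I-2: Qq|qq
Q/II-2 ? I-1×I-2: Qq|qq
⇒ Q over [I-1,I-2,II-1,II-2]: 6 consistent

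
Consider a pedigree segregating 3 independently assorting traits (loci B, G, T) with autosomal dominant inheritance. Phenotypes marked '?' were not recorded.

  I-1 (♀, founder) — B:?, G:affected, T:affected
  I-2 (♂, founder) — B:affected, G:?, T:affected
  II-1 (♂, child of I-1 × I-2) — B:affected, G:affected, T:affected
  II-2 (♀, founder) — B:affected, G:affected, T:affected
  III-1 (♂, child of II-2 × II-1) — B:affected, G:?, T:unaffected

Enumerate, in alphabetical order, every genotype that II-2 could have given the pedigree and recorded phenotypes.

II-2 ∈ {BB GG Tt, BB Gg Tt, Bb GG Tt, Bb Gg Tt}

B/I-1 ? ·: bb|Bb|BB
B/I-2 aff ·: Bb|BB
B/II-1 aff I-1×I-2: Bb|BB
B/II-2 aff ·: Bb|BB
B/III-1 aff II-2×II-1: Bb|BB
⇒ B over [I-1,I-2,II-1,II-2,III-1]: 32 consistent
G/I-1 aff ·: Gg|GG
G/I-2 ? ·: gg|Gg|GG
G/II-1 aff I-1×I-2: Gg|GG
G/II-2 aff ·: Gg|GG
G/III-1 ? II-2×II-1: gg|Gg|GG
⇒ G over [I-1,I-2,II-1,II-2,III-1]: 37 consistent
T/I-1 aff ·: Tt|TT
T/I-2 aff ·: Tt|TT
T/II-1 aff I-1×I-2: Tt
T/II-2 aff ·: Tt
T/III-1 un II-2×II-1: tt
⇒ T over [I-1,I-2,II-1,II-2,III-1]: 3 consistent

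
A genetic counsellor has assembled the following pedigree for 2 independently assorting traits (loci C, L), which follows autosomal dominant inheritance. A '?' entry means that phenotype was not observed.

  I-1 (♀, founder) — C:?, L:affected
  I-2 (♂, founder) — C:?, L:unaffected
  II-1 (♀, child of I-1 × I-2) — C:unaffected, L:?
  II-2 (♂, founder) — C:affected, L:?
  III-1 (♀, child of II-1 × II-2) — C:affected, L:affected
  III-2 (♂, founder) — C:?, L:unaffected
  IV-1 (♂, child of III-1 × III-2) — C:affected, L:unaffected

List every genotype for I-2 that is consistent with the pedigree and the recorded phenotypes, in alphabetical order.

C/I-1 ? ·: cc|Cc
C/I-2 ? ·: cc|Cc
C/II-1 un I-1×I-2: cc
C/II-2 aff ·: Cc|CC
C/III-1 aff II-1×II-2: Cc
C/III-2 ? ·: cc|Cc|CC
C/IV-1 aff III-1×III-2: Cc|CC
⇒ C over [I-1,I-2,II-1,II-2,III-1,III-2,IV-1]: 40 consistent
L/I-1 aff ·: Ll|LL
L/I-2 un ·: ll
L/II-1 ? I-1×I-2: ll|Ll
L/II-2 ? ·: ll|Ll|LL
L/III-1 aff II-1×II-2: Ll
L/III-2 un ·: ll
L/IV-1 un III-1×III-2: ll
⇒ L over [I-1,I-2,II-1,II-2,III-1,III-2,IV-1]: 8 consistent

I-2 ∈ {Cc ll, cc ll}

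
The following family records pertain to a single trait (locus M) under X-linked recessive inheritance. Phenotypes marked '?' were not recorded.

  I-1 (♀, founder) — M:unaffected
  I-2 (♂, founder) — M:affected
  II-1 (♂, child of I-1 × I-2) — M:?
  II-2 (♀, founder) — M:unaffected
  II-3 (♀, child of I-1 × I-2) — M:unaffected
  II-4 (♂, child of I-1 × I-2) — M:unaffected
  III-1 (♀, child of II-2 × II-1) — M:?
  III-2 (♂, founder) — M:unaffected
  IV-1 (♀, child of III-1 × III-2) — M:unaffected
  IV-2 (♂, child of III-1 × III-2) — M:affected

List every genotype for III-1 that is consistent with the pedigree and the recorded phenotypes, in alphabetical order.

M/I-1 un ·: X^MX^M|X^MX^m
M/I-2 aff ·: X^mY
M/II-1 ? I-1×I-2: X^MY|X^mY
M/II-2 un ·: X^MX^M|X^MX^m
M/II-3 un I-1×I-2: X^MX^m
M/II-4 un I-1×I-2: X^MY
M/III-1 ? II-2×II-1: X^MX^m|X^mX^m
M/III-2 un ·: X^MY
M/IV-1 un III-1×III-2: X^MX^M|X^MX^m
M/IV-2 aff III-1×III-2: X^mY
⇒ M over [I-1,I-2,II-1,II-2,II-3,II-4,III-1,III-2,IV-1,IV-2]: 9 consistent

III-1 ∈ {X^MX^m, X^mX^m}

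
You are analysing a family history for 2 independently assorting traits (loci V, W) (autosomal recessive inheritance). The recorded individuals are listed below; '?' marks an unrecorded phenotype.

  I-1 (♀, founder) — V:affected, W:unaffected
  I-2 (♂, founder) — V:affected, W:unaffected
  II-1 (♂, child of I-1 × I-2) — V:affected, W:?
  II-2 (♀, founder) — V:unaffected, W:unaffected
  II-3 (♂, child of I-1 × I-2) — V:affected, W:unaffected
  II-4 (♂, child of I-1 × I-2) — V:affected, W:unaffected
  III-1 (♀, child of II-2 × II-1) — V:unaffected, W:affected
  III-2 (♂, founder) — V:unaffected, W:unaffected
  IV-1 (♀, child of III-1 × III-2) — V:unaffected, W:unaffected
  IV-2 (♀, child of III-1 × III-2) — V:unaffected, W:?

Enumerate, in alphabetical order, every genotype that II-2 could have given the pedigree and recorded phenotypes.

II-2 ∈ {VV Ww, Vv Ww}

V/I-1 aff ·: vv
V/I-2 aff ·: vv
V/II-1 aff I-1×I-2: vv
V/II-2 un ·: VV|Vv
V/II-3 aff I-1×I-2: vv
V/II-4 aff I-1×I-2: vv
V/III-1 un II-2×II-1: Vv
V/III-2 un ·: VV|Vv
V/IV-1 un III-1×III-2: VV|Vv
V/IV-2 un III-1×III-2: VV|Vv
⇒ V over [I-1,I-2,II-1,II-2,II-3,II-4,III-1,III-2,IV-1,IV-2]: 16 consistent
W/I-1 un ·: WW|Ww
W/I-2 un ·: WW|Ww
W/II-1 ? I-1×I-2: Ww|ww
W/II-2 un ·: Ww
W/II-3 un I-1×I-2: WW|Ww
W/II-4 un I-1×I-2: WW|Ww
W/III-1 aff II-2×II-1: ww
W/III-2 un ·: WW|Ww
W/IV-1 un III-1×III-2: Ww
W/IV-2 ? III-1×III-2: Ww|ww
⇒ W over [I-1,I-2,II-1,II-2,II-3,II-4,III-1,III-2,IV-1,IV-2]: 48 consistent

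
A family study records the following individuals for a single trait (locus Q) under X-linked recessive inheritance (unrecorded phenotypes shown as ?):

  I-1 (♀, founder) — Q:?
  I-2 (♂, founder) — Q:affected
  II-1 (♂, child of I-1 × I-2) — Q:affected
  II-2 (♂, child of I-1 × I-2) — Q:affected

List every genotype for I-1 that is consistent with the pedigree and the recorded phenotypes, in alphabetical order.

I-1 ∈ {X^QX^q, X^qX^q}

Q/I-1 ? ·: X^QX^q|X^qX^q
Q/I-2 aff ·: X^qY
Q/II-1 aff I-1×I-2: X^qY
Q/II-2 aff I-1×I-2: X^qY
⇒ Q over [I-1,I-2,II-1,II-2]: 2 consistent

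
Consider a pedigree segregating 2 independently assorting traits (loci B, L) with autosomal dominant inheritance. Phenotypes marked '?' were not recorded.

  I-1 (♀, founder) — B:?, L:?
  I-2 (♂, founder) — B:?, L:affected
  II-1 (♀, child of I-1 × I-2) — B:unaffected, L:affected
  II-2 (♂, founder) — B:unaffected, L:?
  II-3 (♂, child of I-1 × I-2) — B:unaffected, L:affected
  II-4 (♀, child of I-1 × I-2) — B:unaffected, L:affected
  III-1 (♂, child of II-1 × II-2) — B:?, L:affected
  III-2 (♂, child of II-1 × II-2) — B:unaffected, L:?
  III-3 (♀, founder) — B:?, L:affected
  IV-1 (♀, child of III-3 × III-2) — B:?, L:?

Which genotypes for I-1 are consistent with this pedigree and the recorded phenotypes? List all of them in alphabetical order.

I-1 ∈ {Bb LL, Bb Ll, Bb ll, bb LL, bb Ll, bb ll}

B/I-1 ? ·: bb|Bb
B/I-2 ? ·: bb|Bb
B/II-1 un I-1×I-2: bb
B/II-2 un ·: bb
B/II-3 un I-1×I-2: bb
B/II-4 un I-1×I-2: bb
B/III-1 ? II-1×II-2: bb
B/III-2 un II-1×II-2: bb
B/III-3 ? ·: bb|Bb|BB
B/IV-1 ? III-3×III-2: bb|Bb
⇒ B over [I-1,I-2,II-1,II-2,II-3,II-4,III-1,III-2,III-3,IV-1]: 16 consistent
L/I-1 ? ·: ll|Ll|LL
L/I-2 aff ·: Ll|LL
L/II-1 aff I-1×I-2: Ll|LL
L/II-2 ? ·: ll|Ll|LL
L/II-3 aff I-1×I-2: Ll|LL
L/II-4 aff I-1×I-2: Ll|LL
L/III-1 aff II-1×II-2: Ll|LL
L/III-2 ? II-1×II-2: ll|Ll|LL
L/III-3 aff ·: Ll|LL
L/IV-1 ? III-3×III-2: ll|Ll|LL
⇒ L over [I-1,I-2,II-1,II-2,II-3,II-4,III-1,III-2,III-3,IV-1]: 956 consistent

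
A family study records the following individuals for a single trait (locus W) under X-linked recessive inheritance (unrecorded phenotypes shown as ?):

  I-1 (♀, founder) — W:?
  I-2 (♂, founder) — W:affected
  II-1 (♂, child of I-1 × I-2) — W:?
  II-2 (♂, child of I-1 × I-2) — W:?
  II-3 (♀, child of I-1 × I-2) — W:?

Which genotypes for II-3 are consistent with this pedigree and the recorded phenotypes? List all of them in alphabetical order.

II-3 ∈ {X^WX^w, X^wX^w}

W/I-1 ? ·: X^WX^W|X^WX^w|X^wX^w
W/I-2 aff ·: X^wY
W/II-1 ? I-1×I-2: X^WY|X^wY
W/II-2 ? I-1×I-2: X^WY|X^wY
W/II-3 ? I-1×I-2: X^WX^w|X^wX^w
⇒ W over [I-1,I-2,II-1,II-2,II-3]: 10 consistent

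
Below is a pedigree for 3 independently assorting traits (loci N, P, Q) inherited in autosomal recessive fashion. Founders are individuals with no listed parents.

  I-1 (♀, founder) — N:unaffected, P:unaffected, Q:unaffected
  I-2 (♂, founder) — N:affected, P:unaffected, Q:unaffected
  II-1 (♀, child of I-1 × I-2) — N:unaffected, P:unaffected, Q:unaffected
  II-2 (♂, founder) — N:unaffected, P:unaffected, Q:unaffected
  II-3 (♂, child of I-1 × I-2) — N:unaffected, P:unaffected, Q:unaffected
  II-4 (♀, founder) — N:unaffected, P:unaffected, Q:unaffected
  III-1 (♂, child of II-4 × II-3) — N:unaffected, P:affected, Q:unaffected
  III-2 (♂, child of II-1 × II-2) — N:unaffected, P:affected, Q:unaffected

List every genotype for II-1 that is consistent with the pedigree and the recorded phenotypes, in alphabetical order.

N/I-1 un ·: NN|Nn
N/I-2 aff ·: nn
N/II-1 un I-1×I-2: Nn
N/II-2 un ·: NN|Nn
N/II-3 un I-1×I-2: Nn
N/II-4 un ·: NN|Nn
N/III-1 un II-4×II-3: NN|Nn
N/III-2 un II-1×II-2: NN|Nn
⇒ N over [I-1,I-2,II-1,II-2,II-3,II-4,III-1,III-2]: 32 consistent
P/I-1 un ·: PP|Pp
P/I-2 un ·: PP|Pp
P/II-1 un I-1×I-2: Pp
P/II-2 un ·: Pp
P/II-3 un I-1×I-2: Pp
P/II-4 un ·: Pp
P/III-1 aff II-4×II-3: pp
P/III-2 aff II-1×II-2: pp
⇒ P over [I-1,I-2,II-1,II-2,II-3,II-4,III-1,III-2]: 3 consistent
Q/I-1 un ·: QQ|Qq
Q/I-2 un ·: QQ|Qq
Q/II-1 un I-1×I-2: QQ|Qq
Q/II-2 un ·: QQ|Qq
Q/II-3 un I-1×I-2: QQ|Qq
Q/II-4 un ·: QQ|Qq
Q/III-1 un II-4×II-3: QQ|Qq
Q/III-2 un II-1×II-2: QQ|Qq
⇒ Q over [I-1,I-2,II-1,II-2,II-3,II-4,III-1,III-2]: 156 consistent

II-1 ∈ {Nn Pp QQ, Nn Pp Qq}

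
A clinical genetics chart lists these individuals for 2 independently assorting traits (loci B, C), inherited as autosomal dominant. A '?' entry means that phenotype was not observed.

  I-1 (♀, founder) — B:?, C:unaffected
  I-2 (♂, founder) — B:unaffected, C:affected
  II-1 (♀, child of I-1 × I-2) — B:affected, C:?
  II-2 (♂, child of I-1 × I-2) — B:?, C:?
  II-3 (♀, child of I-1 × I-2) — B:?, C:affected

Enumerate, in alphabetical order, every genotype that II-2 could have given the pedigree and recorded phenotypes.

II-2 ∈ {Bb Cc, Bb cc, bb Cc, bb cc}

B/I-1 ? ·: Bb|BB
B/I-2 un ·: bb
B/II-1 aff I-1×I-2: Bb
B/II-2 ? I-1×I-2: bb|Bb
B/II-3 ? I-1×I-2: bb|Bb
⇒ B over [I-1,I-2,II-1,II-2,II-3]: 5 consistent
C/I-1 un ·: cc
C/I-2 aff ·: Cc|CC
C/II-1 ? I-1×I-2: cc|Cc
C/II-2 ? I-1×I-2: cc|Cc
C/II-3 aff I-1×I-2: Cc
⇒ C over [I-1,I-2,II-1,II-2,II-3]: 5 consistent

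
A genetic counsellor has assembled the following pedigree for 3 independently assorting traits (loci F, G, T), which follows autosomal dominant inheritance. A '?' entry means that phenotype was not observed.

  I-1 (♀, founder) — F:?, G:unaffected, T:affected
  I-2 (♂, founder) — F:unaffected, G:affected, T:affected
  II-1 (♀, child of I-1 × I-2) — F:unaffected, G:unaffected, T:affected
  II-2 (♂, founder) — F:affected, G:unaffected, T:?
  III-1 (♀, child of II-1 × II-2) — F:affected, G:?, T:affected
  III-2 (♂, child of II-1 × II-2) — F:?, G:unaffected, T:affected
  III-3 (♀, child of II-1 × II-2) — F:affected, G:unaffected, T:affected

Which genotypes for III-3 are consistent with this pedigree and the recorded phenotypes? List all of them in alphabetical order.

III-3 ∈ {Ff gg TT, Ff gg Tt}

F/I-1 ? ·: ff|Ff
F/I-2 un ·: ff
F/II-1 un I-1×I-2: ff
F/II-2 aff ·: Ff|FF
F/III-1 aff II-1×II-2: Ff
F/III-2 ? II-1×II-2: ff|Ff
F/III-3 aff II-1×II-2: Ff
⇒ F over [I-1,I-2,II-1,II-2,III-1,III-2,III-3]: 6 consistent
G/I-1 un ·: gg
G/I-2 aff ·: Gg
G/II-1 un I-1×I-2: gg
G/II-2 un ·: gg
G/III-1 ? II-1×II-2: gg
G/III-2 un II-1×II-2: gg
G/III-3 un II-1×II-2: gg
⇒ G over [I-1,I-2,II-1,II-2,III-1,III-2,III-3]: 1 consistent
T/I-1 aff ·: Tt|TT
T/I-2 aff ·: Tt|TT
T/II-1 aff I-1×I-2: Tt|TT
T/II-2 ? ·: tt|Tt|TT
T/III-1 aff II-1×II-2: Tt|TT
T/III-2 aff II-1×II-2: Tt|TT
T/III-3 aff II-1×II-2: Tt|TT
⇒ T over [I-1,I-2,II-1,II-2,III-1,III-2,III-3]: 91 consistent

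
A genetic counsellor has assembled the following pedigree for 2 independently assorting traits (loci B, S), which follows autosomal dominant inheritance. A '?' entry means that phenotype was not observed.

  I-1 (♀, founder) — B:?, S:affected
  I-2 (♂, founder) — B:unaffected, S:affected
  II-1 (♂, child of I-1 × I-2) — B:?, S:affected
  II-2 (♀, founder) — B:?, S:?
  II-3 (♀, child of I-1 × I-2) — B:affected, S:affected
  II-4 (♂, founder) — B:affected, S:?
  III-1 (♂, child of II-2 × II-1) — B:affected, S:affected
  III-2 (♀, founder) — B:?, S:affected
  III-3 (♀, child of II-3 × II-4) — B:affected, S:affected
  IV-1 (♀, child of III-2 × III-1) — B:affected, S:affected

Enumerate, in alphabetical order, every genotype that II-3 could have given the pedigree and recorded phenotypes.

B/I-1 ? ·: Bb|BB
B/I-2 un ·: bb
B/II-1 ? I-1×I-2: bb|Bb
B/II-2 ? ·: bb|Bb|BB
B/II-3 aff I-1×I-2: Bb
B/II-4 aff ·: Bb|BB
B/III-1 aff II-2×II-1: Bb|BB
B/III-2 ? ·: bb|Bb|BB
B/III-3 aff II-3×II-4: Bb|BB
B/IV-1 aff III-2×III-1: Bb|BB
⇒ B over [I-1,I-2,II-1,II-2,II-3,II-4,III-1,III-2,III-3,IV-1]: 224 consistent
S/I-1 aff ·: Ss|SS
S/I-2 aff ·: Ss|SS
S/II-1 aff I-1×I-2: Ss|SS
S/II-2 ? ·: ss|Ss|SS
S/II-3 aff I-1×I-2: Ss|SS
S/II-4 ? ·: ss|Ss|SS
S/III-1 aff II-2×II-1: Ss|SS
S/III-2 aff ·: Ss|SS
S/III-3 aff II-3×II-4: Ss|SS
S/IV-1 aff III-2×III-1: Ss|SS
⇒ S over [I-1,I-2,II-1,II-2,II-3,II-4,III-1,III-2,III-3,IV-1]: 920 consistent

II-3 ∈ {Bb SS, Bb Ss}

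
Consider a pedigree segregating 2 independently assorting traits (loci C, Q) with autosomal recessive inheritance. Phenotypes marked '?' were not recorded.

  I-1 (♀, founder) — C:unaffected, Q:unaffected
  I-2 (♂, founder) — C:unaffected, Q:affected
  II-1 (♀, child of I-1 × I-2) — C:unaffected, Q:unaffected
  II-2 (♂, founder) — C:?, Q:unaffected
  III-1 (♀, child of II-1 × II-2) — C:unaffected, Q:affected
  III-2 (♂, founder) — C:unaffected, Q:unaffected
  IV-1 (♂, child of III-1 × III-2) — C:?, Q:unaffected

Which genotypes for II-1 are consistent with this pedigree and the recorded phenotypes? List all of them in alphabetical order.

C/I-1 un ·: CC|Cc
C/I-2 un ·: CC|Cc
C/II-1 un I-1×I-2: CC|Cc
C/II-2 ? ·: CC|Cc|cc
C/III-1 un II-1×II-2: CC|Cc
C/III-2 un ·: CC|Cc
C/IV-1 ? III-1×III-2: CC|Cc|cc
⇒ C over [I-1,I-2,II-1,II-2,III-1,III-2,IV-1]: 127 consistent
Q/I-1 un ·: QQ|Qq
Q/I-2 aff ·: qq
Q/II-1 un I-1×I-2: Qq
Q/II-2 un ·: Qq
Q/III-1 aff II-1×II-2: qq
Q/III-2 un ·: QQ|Qq
Q/IV-1 un III-1×III-2: Qq
⇒ Q over [I-1,I-2,II-1,II-2,III-1,III-2,IV-1]: 4 consistent

II-1 ∈ {CC Qq, Cc Qq}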